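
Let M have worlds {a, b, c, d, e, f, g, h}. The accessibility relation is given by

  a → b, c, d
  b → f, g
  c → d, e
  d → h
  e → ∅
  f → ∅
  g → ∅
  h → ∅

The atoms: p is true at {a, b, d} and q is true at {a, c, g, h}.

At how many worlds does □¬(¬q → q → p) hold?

a: successors {b, c, d}; ¬(¬q → q → p) there: b:F, c:F, d:F. ✗
b: successors {f, g}; ¬(¬q → q → p) there: f:F, g:F. ✗
c: successors {d, e}; ¬(¬q → q → p) there: d:F, e:F. ✗
d: successors {h}; ¬(¬q → q → p) there: h:F. ✗
e: no successors, so □¬(¬q → q → p) holds vacuously. ✓
f: no successors, so □¬(¬q → q → p) holds vacuously. ✓
g: no successors, so □¬(¬q → q → p) holds vacuously. ✓
h: no successors, so □¬(¬q → q → p) holds vacuously. ✓
Satisfying worlds: {e, f, g, h}.

4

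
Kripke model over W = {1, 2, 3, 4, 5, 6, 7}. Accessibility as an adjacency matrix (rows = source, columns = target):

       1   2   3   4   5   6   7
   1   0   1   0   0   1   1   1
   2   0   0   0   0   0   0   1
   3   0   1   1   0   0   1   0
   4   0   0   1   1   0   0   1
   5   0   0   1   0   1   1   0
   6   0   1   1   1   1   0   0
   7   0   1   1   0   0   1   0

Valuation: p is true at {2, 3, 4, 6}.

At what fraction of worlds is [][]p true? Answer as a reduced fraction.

1/7

1: successors {2, 5, 6, 7}; []p there: 2:F, 5:F, 6:F, 7:T. ✗
2: successors {7}; []p there: 7:T. ✓
3: successors {2, 3, 6}; []p there: 2:F, 3:T, 6:F. ✗
4: successors {3, 4, 7}; []p there: 3:T, 4:F, 7:T. ✗
5: successors {3, 5, 6}; []p there: 3:T, 5:F, 6:F. ✗
6: successors {2, 3, 4, 5}; []p there: 2:F, 3:T, 4:F, 5:F. ✗
7: successors {2, 3, 6}; []p there: 2:F, 3:T, 6:F. ✗
That's 1 of 7 worlds, so 1/7.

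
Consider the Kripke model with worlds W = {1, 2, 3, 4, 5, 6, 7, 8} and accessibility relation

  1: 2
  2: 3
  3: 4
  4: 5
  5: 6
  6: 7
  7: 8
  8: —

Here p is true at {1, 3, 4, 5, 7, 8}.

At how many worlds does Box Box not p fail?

1: successors {2}; Box not p there: 2:F. ✗
2: successors {3}; Box not p there: 3:F. ✗
3: successors {4}; Box not p there: 4:F. ✗
4: successors {5}; Box not p there: 5:T. ✓
5: successors {6}; Box not p there: 6:F. ✗
6: successors {7}; Box not p there: 7:F. ✗
7: successors {8}; Box not p there: 8:T. ✓
8: no successors, so Box Box not p holds vacuously. ✓
Satisfying worlds: {4, 7, 8}.
So Box Box not p fails at the other 5 worlds.

5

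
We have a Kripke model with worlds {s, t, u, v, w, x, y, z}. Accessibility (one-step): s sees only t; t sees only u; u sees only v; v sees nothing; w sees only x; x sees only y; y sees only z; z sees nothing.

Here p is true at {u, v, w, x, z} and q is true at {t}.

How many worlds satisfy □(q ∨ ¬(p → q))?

s: successors {t}; q ∨ ¬(p → q) there: t:T. ✓
t: successors {u}; q ∨ ¬(p → q) there: u:T. ✓
u: successors {v}; q ∨ ¬(p → q) there: v:T. ✓
v: no successors, so □(q ∨ ¬(p → q)) holds vacuously. ✓
w: successors {x}; q ∨ ¬(p → q) there: x:T. ✓
x: successors {y}; q ∨ ¬(p → q) there: y:F. ✗
y: successors {z}; q ∨ ¬(p → q) there: z:T. ✓
z: no successors, so □(q ∨ ¬(p → q)) holds vacuously. ✓
Satisfying worlds: {s, t, u, v, w, y, z}.

7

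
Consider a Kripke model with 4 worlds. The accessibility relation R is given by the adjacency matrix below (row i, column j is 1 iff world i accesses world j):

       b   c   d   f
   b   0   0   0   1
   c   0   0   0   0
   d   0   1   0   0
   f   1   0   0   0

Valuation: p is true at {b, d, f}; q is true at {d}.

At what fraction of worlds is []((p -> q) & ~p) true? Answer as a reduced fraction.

1/2

b: successors {f}; (p -> q) & ~p there: f:F. ✗
c: no successors, so []((p -> q) & ~p) holds vacuously. ✓
d: successors {c}; (p -> q) & ~p there: c:T. ✓
f: successors {b}; (p -> q) & ~p there: b:F. ✗
That's 2 of 4 worlds, so 2/4 = 1/2.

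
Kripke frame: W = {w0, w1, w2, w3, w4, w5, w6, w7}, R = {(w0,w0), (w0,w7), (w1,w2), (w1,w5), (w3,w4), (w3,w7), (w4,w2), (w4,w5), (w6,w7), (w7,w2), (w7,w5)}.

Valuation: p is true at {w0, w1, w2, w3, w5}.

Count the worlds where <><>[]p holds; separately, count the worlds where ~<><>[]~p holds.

For <><>[]p:
w0: successors {w0, w7}; <>[]p there: w0:T, w7:T. ✓
w1: successors {w2, w5}; <>[]p there: w2:F, w5:F. ✗
w2: no successors, so <><>[]p fails. ✗
w3: successors {w4, w7}; <>[]p there: w4:T, w7:T. ✓
w4: successors {w2, w5}; <>[]p there: w2:F, w5:F. ✗
w5: no successors, so <><>[]p fails. ✗
w6: successors {w7}; <>[]p there: w7:T. ✓
w7: successors {w2, w5}; <>[]p there: w2:F, w5:F. ✗
— 3 worlds.
For ~<><>[]~p:
w0: <><>[]~p is T. ✗
w1: <><>[]~p is F. ✓
w2: <><>[]~p is F. ✓
w3: <><>[]~p is T. ✗
w4: <><>[]~p is F. ✓
w5: <><>[]~p is F. ✓
w6: <><>[]~p is T. ✗
w7: <><>[]~p is F. ✓
— 5 worlds.

3 and 5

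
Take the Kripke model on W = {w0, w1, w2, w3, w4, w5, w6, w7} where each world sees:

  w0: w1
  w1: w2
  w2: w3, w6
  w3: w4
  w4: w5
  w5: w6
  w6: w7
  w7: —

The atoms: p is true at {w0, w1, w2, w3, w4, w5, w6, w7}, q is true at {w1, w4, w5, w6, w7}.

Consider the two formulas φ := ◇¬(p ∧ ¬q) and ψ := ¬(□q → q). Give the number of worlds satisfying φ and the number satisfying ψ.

For ◇¬(p ∧ ¬q):
w0: successors {w1}; ¬(p ∧ ¬q) there: w1:T. ✓
w1: successors {w2}; ¬(p ∧ ¬q) there: w2:F. ✗
w2: successors {w3, w6}; ¬(p ∧ ¬q) there: w3:F, w6:T. ✓
w3: successors {w4}; ¬(p ∧ ¬q) there: w4:T. ✓
w4: successors {w5}; ¬(p ∧ ¬q) there: w5:T. ✓
w5: successors {w6}; ¬(p ∧ ¬q) there: w6:T. ✓
w6: successors {w7}; ¬(p ∧ ¬q) there: w7:T. ✓
w7: no successors, so ◇¬(p ∧ ¬q) fails. ✗
— 6 worlds.
For ¬(□q → q):
w0: □q → q is F. ✓
w1: □q → q is T. ✗
w2: □q → q is T. ✗
w3: □q → q is F. ✓
w4: □q → q is T. ✗
w5: □q → q is T. ✗
w6: □q → q is T. ✗
w7: □q → q is T. ✗
— 2 worlds.

6 and 2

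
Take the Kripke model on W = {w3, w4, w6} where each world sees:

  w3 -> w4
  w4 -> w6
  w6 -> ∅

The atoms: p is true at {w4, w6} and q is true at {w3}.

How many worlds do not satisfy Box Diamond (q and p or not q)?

w3: successors {w4}; Diamond (q and p or not q) there: w4:T. ✓
w4: successors {w6}; Diamond (q and p or not q) there: w6:F. ✗
w6: no successors, so Box Diamond (q and p or not q) holds vacuously. ✓
Satisfying worlds: {w3, w6}.
So Box Diamond (q and p or not q) fails at the other 1 world.

1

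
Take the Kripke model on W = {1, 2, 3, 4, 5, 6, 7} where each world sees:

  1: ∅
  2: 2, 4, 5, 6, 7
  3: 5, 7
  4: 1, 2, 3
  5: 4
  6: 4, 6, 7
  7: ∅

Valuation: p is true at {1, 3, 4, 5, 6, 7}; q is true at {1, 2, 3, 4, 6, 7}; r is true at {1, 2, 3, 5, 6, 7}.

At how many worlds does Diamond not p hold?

1: no successors, so Diamond not p fails. ✗
2: successors {2, 4, 5, 6, 7}; not p there: 2:T, 4:F, 5:F, 6:F, 7:F. ✓
3: successors {5, 7}; not p there: 5:F, 7:F. ✗
4: successors {1, 2, 3}; not p there: 1:F, 2:T, 3:F. ✓
5: successors {4}; not p there: 4:F. ✗
6: successors {4, 6, 7}; not p there: 4:F, 6:F, 7:F. ✗
7: no successors, so Diamond not p fails. ✗
Satisfying worlds: {2, 4}.

2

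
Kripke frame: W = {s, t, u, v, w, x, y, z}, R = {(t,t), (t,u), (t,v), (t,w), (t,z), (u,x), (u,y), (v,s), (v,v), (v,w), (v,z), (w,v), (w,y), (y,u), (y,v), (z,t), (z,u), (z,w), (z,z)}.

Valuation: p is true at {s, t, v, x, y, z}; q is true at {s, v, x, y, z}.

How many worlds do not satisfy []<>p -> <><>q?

s: []<>p is T, <><>q is F. ✗
t: []<>p is T, <><>q is T. ✓
u: []<>p is F, <><>q is T. ✓
v: []<>p is F, <><>q is T. ✓
w: []<>p is T, <><>q is T. ✓
x: []<>p is T, <><>q is F. ✗
y: []<>p is T, <><>q is T. ✓
z: []<>p is T, <><>q is T. ✓
Satisfying worlds: {t, u, v, w, y, z}.
So []<>p -> <><>q fails at the other 2 worlds.

2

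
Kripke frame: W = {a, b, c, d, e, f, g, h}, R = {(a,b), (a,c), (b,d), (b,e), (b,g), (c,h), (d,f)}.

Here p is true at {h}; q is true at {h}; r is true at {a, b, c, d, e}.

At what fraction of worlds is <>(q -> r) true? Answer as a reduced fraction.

3/8

a: successors {b, c}; q -> r there: b:T, c:T. ✓
b: successors {d, e, g}; q -> r there: d:T, e:T, g:T. ✓
c: successors {h}; q -> r there: h:F. ✗
d: successors {f}; q -> r there: f:T. ✓
e: no successors, so <>(q -> r) fails. ✗
f: no successors, so <>(q -> r) fails. ✗
g: no successors, so <>(q -> r) fails. ✗
h: no successors, so <>(q -> r) fails. ✗
That's 3 of 8 worlds, so 3/8.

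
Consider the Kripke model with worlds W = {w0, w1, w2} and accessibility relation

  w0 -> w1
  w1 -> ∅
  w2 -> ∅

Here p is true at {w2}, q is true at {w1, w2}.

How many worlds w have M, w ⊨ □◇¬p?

2

w0: successors {w1}; ◇¬p there: w1:F. ✗
w1: no successors, so □◇¬p holds vacuously. ✓
w2: no successors, so □◇¬p holds vacuously. ✓
Satisfying worlds: {w1, w2}.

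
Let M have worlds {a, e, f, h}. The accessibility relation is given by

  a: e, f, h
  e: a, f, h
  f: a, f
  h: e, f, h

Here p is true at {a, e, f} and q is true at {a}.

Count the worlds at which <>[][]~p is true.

0

a: successors {e, f, h}; [][]~p there: e:F, f:F, h:F. ✗
e: successors {a, f, h}; [][]~p there: a:F, f:F, h:F. ✗
f: successors {a, f}; [][]~p there: a:F, f:F. ✗
h: successors {e, f, h}; [][]~p there: e:F, f:F, h:F. ✗
Satisfying worlds: ∅.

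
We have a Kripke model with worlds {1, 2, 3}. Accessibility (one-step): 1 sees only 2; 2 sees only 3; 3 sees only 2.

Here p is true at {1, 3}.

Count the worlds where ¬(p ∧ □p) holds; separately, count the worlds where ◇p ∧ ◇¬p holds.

For ¬(p ∧ □p):
1: p ∧ □p is F. ✓
2: p ∧ □p is F. ✓
3: p ∧ □p is F. ✓
— 3 worlds.
For ◇p ∧ ◇¬p:
1: ◇p is F, ◇¬p is T. ✗
2: ◇p is T, ◇¬p is F. ✗
3: ◇p is F, ◇¬p is T. ✗
— 0 worlds.

3 and 0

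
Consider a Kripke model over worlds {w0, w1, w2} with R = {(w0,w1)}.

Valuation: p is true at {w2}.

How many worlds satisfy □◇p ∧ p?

1

w0: □◇p is F, p is F. ✗
w1: □◇p is T, p is F. ✗
w2: □◇p is T, p is T. ✓
Satisfying worlds: {w2}.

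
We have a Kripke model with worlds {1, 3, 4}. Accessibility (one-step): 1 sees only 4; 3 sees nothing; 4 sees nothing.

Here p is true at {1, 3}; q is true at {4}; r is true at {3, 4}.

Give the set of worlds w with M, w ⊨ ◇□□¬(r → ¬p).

1: successors {4}; □□¬(r → ¬p) there: 4:T. ✓
3: no successors, so ◇□□¬(r → ¬p) fails. ✗
4: no successors, so ◇□□¬(r → ¬p) fails. ✗

{1}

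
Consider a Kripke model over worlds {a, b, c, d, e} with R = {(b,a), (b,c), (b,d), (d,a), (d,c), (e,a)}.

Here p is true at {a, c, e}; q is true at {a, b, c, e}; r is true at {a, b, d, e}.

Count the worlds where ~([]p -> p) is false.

4

a: []p -> p is T. ✗
b: []p -> p is T. ✗
c: []p -> p is T. ✗
d: []p -> p is F. ✓
e: []p -> p is T. ✗
Satisfying worlds: {d}.
So ~([]p -> p) fails at the other 4 worlds.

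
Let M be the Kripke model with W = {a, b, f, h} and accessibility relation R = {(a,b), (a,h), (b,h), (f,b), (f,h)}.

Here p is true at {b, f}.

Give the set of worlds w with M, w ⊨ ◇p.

a: successors {b, h}; p there: b:T, h:F. ✓
b: successors {h}; p there: h:F. ✗
f: successors {b, h}; p there: b:T, h:F. ✓
h: no successors, so ◇p fails. ✗

{a, f}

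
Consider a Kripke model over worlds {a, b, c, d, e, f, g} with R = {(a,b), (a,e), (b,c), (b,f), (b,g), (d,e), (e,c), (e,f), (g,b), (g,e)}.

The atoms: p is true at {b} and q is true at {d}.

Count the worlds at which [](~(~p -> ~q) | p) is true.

2

a: successors {b, e}; ~(~p -> ~q) | p there: b:T, e:F. ✗
b: successors {c, f, g}; ~(~p -> ~q) | p there: c:F, f:F, g:F. ✗
c: no successors, so [](~(~p -> ~q) | p) holds vacuously. ✓
d: successors {e}; ~(~p -> ~q) | p there: e:F. ✗
e: successors {c, f}; ~(~p -> ~q) | p there: c:F, f:F. ✗
f: no successors, so [](~(~p -> ~q) | p) holds vacuously. ✓
g: successors {b, e}; ~(~p -> ~q) | p there: b:T, e:F. ✗
Satisfying worlds: {c, f}.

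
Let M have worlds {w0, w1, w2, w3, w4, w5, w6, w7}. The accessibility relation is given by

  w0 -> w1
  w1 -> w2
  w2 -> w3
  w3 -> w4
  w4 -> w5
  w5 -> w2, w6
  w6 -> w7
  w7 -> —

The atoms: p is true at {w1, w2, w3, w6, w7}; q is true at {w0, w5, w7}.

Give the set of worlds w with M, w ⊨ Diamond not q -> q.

w0: Diamond not q is T, q is T. ✓
w1: Diamond not q is T, q is F. ✗
w2: Diamond not q is T, q is F. ✗
w3: Diamond not q is T, q is F. ✗
w4: Diamond not q is F, q is F. ✓
w5: Diamond not q is T, q is T. ✓
w6: Diamond not q is F, q is F. ✓
w7: Diamond not q is F, q is T. ✓

{w0, w4, w5, w6, w7}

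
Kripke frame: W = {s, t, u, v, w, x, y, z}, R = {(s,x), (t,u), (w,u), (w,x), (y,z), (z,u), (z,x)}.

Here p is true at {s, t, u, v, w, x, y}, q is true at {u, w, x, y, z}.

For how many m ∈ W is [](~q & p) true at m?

s: successors {x}; ~q & p there: x:F. ✗
t: successors {u}; ~q & p there: u:F. ✗
u: no successors, so [](~q & p) holds vacuously. ✓
v: no successors, so [](~q & p) holds vacuously. ✓
w: successors {u, x}; ~q & p there: u:F, x:F. ✗
x: no successors, so [](~q & p) holds vacuously. ✓
y: successors {z}; ~q & p there: z:F. ✗
z: successors {u, x}; ~q & p there: u:F, x:F. ✗
Satisfying worlds: {u, v, x}.

3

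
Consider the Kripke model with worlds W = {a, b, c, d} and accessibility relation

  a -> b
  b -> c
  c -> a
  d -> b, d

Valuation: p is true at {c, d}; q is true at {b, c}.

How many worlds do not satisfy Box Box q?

2

a: successors {b}; Box q there: b:T. ✓
b: successors {c}; Box q there: c:F. ✗
c: successors {a}; Box q there: a:T. ✓
d: successors {b, d}; Box q there: b:T, d:F. ✗
Satisfying worlds: {a, c}.
So Box Box q fails at the other 2 worlds.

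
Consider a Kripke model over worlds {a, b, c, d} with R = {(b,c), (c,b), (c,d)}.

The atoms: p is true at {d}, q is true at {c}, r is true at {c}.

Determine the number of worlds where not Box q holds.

a: Box q is T. ✗
b: Box q is T. ✗
c: Box q is F. ✓
d: Box q is T. ✗
Satisfying worlds: {c}.

1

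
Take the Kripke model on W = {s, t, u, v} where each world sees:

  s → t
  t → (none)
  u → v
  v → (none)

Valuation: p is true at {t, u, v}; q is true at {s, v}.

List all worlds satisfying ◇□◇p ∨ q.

{s, u, v}

s: ◇□◇p is T, q is T. ✓
t: ◇□◇p is F, q is F. ✗
u: ◇□◇p is T, q is F. ✓
v: ◇□◇p is F, q is T. ✓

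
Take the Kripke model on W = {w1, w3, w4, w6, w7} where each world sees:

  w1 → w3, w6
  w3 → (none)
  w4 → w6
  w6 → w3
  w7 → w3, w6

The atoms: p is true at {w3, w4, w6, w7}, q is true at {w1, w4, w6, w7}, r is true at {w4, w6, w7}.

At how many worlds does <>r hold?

3

w1: successors {w3, w6}; r there: w3:F, w6:T. ✓
w3: no successors, so <>r fails. ✗
w4: successors {w6}; r there: w6:T. ✓
w6: successors {w3}; r there: w3:F. ✗
w7: successors {w3, w6}; r there: w3:F, w6:T. ✓
Satisfying worlds: {w1, w4, w7}.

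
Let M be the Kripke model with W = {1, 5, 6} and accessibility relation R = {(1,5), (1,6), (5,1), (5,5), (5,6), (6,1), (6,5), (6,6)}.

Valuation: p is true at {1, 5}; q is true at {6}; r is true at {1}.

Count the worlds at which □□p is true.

0

1: successors {5, 6}; □p there: 5:F, 6:F. ✗
5: successors {1, 5, 6}; □p there: 1:F, 5:F, 6:F. ✗
6: successors {1, 5, 6}; □p there: 1:F, 5:F, 6:F. ✗
Satisfying worlds: ∅.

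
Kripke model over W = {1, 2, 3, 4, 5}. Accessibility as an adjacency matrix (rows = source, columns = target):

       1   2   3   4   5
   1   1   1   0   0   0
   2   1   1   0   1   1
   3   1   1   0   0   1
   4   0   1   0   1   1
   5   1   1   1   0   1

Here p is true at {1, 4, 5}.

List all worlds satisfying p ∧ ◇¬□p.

{1, 4, 5}

1: p is T, ◇¬□p is T. ✓
2: p is F, ◇¬□p is T. ✗
3: p is F, ◇¬□p is T. ✗
4: p is T, ◇¬□p is T. ✓
5: p is T, ◇¬□p is T. ✓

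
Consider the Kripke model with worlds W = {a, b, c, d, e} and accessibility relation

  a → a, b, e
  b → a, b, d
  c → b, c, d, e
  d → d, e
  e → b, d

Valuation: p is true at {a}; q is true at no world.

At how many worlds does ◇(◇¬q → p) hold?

a: successors {a, b, e}; ◇¬q → p there: a:T, b:F, e:F. ✓
b: successors {a, b, d}; ◇¬q → p there: a:T, b:F, d:F. ✓
c: successors {b, c, d, e}; ◇¬q → p there: b:F, c:F, d:F, e:F. ✗
d: successors {d, e}; ◇¬q → p there: d:F, e:F. ✗
e: successors {b, d}; ◇¬q → p there: b:F, d:F. ✗
Satisfying worlds: {a, b}.

2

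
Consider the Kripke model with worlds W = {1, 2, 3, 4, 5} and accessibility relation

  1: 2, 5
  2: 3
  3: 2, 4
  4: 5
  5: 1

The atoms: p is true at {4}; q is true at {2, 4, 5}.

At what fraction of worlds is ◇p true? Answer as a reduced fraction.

1: successors {2, 5}; p there: 2:F, 5:F. ✗
2: successors {3}; p there: 3:F. ✗
3: successors {2, 4}; p there: 2:F, 4:T. ✓
4: successors {5}; p there: 5:F. ✗
5: successors {1}; p there: 1:F. ✗
That's 1 of 5 worlds, so 1/5.

1/5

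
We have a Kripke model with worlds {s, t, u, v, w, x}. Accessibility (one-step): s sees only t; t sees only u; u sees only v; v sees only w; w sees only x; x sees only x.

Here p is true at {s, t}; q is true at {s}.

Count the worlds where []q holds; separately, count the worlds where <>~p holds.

0 and 5

For []q:
s: successors {t}; q there: t:F. ✗
t: successors {u}; q there: u:F. ✗
u: successors {v}; q there: v:F. ✗
v: successors {w}; q there: w:F. ✗
w: successors {x}; q there: x:F. ✗
x: successors {x}; q there: x:F. ✗
— 0 worlds.
For <>~p:
s: successors {t}; ~p there: t:F. ✗
t: successors {u}; ~p there: u:T. ✓
u: successors {v}; ~p there: v:T. ✓
v: successors {w}; ~p there: w:T. ✓
w: successors {x}; ~p there: x:T. ✓
x: successors {x}; ~p there: x:T. ✓
— 5 worlds.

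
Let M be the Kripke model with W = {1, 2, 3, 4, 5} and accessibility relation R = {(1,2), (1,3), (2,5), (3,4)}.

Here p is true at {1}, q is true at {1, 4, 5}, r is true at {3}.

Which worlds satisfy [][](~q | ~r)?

{1, 2, 3, 4, 5}

1: successors {2, 3}; [](~q | ~r) there: 2:T, 3:T. ✓
2: successors {5}; [](~q | ~r) there: 5:T. ✓
3: successors {4}; [](~q | ~r) there: 4:T. ✓
4: no successors, so [][](~q | ~r) holds vacuously. ✓
5: no successors, so [][](~q | ~r) holds vacuously. ✓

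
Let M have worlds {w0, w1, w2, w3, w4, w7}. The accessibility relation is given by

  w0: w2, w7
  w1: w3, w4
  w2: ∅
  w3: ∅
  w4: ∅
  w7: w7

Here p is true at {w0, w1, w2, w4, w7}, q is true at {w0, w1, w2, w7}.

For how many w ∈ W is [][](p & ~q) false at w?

2

w0: successors {w2, w7}; [](p & ~q) there: w2:T, w7:F. ✗
w1: successors {w3, w4}; [](p & ~q) there: w3:T, w4:T. ✓
w2: no successors, so [][](p & ~q) holds vacuously. ✓
w3: no successors, so [][](p & ~q) holds vacuously. ✓
w4: no successors, so [][](p & ~q) holds vacuously. ✓
w7: successors {w7}; [](p & ~q) there: w7:F. ✗
Satisfying worlds: {w1, w2, w3, w4}.
So [][](p & ~q) fails at the other 2 worlds.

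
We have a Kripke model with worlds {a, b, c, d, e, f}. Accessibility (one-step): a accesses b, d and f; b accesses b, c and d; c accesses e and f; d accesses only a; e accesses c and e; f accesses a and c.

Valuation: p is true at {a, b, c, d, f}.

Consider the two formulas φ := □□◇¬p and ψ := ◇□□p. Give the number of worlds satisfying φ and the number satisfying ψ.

0 and 4

For □□◇¬p:
a: successors {b, d, f}; □◇¬p there: b:F, d:F, f:F. ✗
b: successors {b, c, d}; □◇¬p there: b:F, c:F, d:F. ✗
c: successors {e, f}; □◇¬p there: e:T, f:F. ✗
d: successors {a}; □◇¬p there: a:F. ✗
e: successors {c, e}; □◇¬p there: c:F, e:T. ✗
f: successors {a, c}; □◇¬p there: a:F, c:F. ✗
— 0 worlds.
For ◇□□p:
a: successors {b, d, f}; □□p there: b:F, d:T, f:F. ✓
b: successors {b, c, d}; □□p there: b:F, c:F, d:T. ✓
c: successors {e, f}; □□p there: e:F, f:F. ✗
d: successors {a}; □□p there: a:T. ✓
e: successors {c, e}; □□p there: c:F, e:F. ✗
f: successors {a, c}; □□p there: a:T, c:F. ✓
— 4 worlds.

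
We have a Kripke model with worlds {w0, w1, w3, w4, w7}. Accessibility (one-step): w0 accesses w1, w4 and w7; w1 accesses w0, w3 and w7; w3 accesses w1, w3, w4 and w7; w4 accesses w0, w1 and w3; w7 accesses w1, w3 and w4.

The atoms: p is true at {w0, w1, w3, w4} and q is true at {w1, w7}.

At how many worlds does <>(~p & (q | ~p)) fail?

w0: successors {w1, w4, w7}; ~p & (q | ~p) there: w1:F, w4:F, w7:T. ✓
w1: successors {w0, w3, w7}; ~p & (q | ~p) there: w0:F, w3:F, w7:T. ✓
w3: successors {w1, w3, w4, w7}; ~p & (q | ~p) there: w1:F, w3:F, w4:F, w7:T. ✓
w4: successors {w0, w1, w3}; ~p & (q | ~p) there: w0:F, w1:F, w3:F. ✗
w7: successors {w1, w3, w4}; ~p & (q | ~p) there: w1:F, w3:F, w4:F. ✗
Satisfying worlds: {w0, w1, w3}.
So <>(~p & (q | ~p)) fails at the other 2 worlds.

2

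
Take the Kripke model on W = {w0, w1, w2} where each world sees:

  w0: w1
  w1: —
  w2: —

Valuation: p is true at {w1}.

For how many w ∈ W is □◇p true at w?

w0: successors {w1}; ◇p there: w1:F. ✗
w1: no successors, so □◇p holds vacuously. ✓
w2: no successors, so □◇p holds vacuously. ✓
Satisfying worlds: {w1, w2}.

2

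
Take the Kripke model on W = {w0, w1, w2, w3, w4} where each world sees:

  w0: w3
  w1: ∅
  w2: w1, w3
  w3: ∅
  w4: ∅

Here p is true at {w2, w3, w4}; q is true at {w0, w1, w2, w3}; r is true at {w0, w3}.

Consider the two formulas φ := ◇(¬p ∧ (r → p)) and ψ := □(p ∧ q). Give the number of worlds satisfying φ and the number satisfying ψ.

For ◇(¬p ∧ (r → p)):
w0: successors {w3}; ¬p ∧ (r → p) there: w3:F. ✗
w1: no successors, so ◇(¬p ∧ (r → p)) fails. ✗
w2: successors {w1, w3}; ¬p ∧ (r → p) there: w1:T, w3:F. ✓
w3: no successors, so ◇(¬p ∧ (r → p)) fails. ✗
w4: no successors, so ◇(¬p ∧ (r → p)) fails. ✗
— 1 world.
For □(p ∧ q):
w0: successors {w3}; p ∧ q there: w3:T. ✓
w1: no successors, so □(p ∧ q) holds vacuously. ✓
w2: successors {w1, w3}; p ∧ q there: w1:F, w3:T. ✗
w3: no successors, so □(p ∧ q) holds vacuously. ✓
w4: no successors, so □(p ∧ q) holds vacuously. ✓
— 4 worlds.

1 and 4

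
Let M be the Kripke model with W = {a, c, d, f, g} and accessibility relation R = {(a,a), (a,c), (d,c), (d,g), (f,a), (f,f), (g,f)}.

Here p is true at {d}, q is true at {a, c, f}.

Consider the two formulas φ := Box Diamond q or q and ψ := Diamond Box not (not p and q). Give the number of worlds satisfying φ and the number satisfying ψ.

4 and 2

For Box Diamond q or q:
a: Box Diamond q is F, q is T. ✓
c: Box Diamond q is T, q is T. ✓
d: Box Diamond q is F, q is F. ✗
f: Box Diamond q is T, q is T. ✓
g: Box Diamond q is T, q is F. ✓
— 4 worlds.
For Diamond Box not (not p and q):
a: successors {a, c}; Box not (not p and q) there: a:F, c:T. ✓
c: no successors, so Diamond Box not (not p and q) fails. ✗
d: successors {c, g}; Box not (not p and q) there: c:T, g:F. ✓
f: successors {a, f}; Box not (not p and q) there: a:F, f:F. ✗
g: successors {f}; Box not (not p and q) there: f:F. ✗
— 2 worlds.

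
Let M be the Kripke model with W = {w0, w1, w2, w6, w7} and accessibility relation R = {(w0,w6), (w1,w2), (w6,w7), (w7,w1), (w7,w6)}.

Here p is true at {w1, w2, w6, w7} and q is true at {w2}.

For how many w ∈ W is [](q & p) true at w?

w0: successors {w6}; q & p there: w6:F. ✗
w1: successors {w2}; q & p there: w2:T. ✓
w2: no successors, so [](q & p) holds vacuously. ✓
w6: successors {w7}; q & p there: w7:F. ✗
w7: successors {w1, w6}; q & p there: w1:F, w6:F. ✗
Satisfying worlds: {w1, w2}.

2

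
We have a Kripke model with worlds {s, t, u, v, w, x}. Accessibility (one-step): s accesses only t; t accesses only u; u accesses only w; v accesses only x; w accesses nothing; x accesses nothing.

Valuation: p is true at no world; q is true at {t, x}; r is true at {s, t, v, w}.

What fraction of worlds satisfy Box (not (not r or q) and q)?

s: successors {t}; not (not r or q) and q there: t:F. ✗
t: successors {u}; not (not r or q) and q there: u:F. ✗
u: successors {w}; not (not r or q) and q there: w:F. ✗
v: successors {x}; not (not r or q) and q there: x:F. ✗
w: no successors, so Box (not (not r or q) and q) holds vacuously. ✓
x: no successors, so Box (not (not r or q) and q) holds vacuously. ✓
That's 2 of 6 worlds, so 2/6 = 1/3.

1/3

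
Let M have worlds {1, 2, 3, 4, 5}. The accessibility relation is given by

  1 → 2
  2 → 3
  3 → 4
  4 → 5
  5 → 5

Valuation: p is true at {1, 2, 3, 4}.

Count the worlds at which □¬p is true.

2

1: successors {2}; ¬p there: 2:F. ✗
2: successors {3}; ¬p there: 3:F. ✗
3: successors {4}; ¬p there: 4:F. ✗
4: successors {5}; ¬p there: 5:T. ✓
5: successors {5}; ¬p there: 5:T. ✓
Satisfying worlds: {4, 5}.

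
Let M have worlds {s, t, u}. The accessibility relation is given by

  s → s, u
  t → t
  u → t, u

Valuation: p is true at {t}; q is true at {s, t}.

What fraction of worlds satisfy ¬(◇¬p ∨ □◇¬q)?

1/3

s: ◇¬p ∨ □◇¬q is T. ✗
t: ◇¬p ∨ □◇¬q is F. ✓
u: ◇¬p ∨ □◇¬q is T. ✗
That's 1 of 3 worlds, so 1/3.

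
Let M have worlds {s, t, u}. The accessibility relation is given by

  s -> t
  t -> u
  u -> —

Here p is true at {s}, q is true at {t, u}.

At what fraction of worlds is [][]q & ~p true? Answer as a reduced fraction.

2/3

s: [][]q is T, ~p is F. ✗
t: [][]q is T, ~p is T. ✓
u: [][]q is T, ~p is T. ✓
That's 2 of 3 worlds, so 2/3.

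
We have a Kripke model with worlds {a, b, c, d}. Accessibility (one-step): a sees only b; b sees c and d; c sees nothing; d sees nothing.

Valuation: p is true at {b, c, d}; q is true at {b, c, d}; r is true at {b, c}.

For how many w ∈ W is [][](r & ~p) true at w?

a: successors {b}; [](r & ~p) there: b:F. ✗
b: successors {c, d}; [](r & ~p) there: c:T, d:T. ✓
c: no successors, so [][](r & ~p) holds vacuously. ✓
d: no successors, so [][](r & ~p) holds vacuously. ✓
Satisfying worlds: {b, c, d}.

3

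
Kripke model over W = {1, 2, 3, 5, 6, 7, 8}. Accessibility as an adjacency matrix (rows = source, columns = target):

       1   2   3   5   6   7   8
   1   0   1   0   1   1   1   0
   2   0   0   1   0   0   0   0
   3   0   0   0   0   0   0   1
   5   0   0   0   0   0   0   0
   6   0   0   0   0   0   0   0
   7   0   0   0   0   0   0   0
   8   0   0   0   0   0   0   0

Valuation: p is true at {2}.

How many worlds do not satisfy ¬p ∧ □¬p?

1: ¬p is T, □¬p is F. ✗
2: ¬p is F, □¬p is T. ✗
3: ¬p is T, □¬p is T. ✓
5: ¬p is T, □¬p is T. ✓
6: ¬p is T, □¬p is T. ✓
7: ¬p is T, □¬p is T. ✓
8: ¬p is T, □¬p is T. ✓
Satisfying worlds: {3, 5, 6, 7, 8}.
So ¬p ∧ □¬p fails at the other 2 worlds.

2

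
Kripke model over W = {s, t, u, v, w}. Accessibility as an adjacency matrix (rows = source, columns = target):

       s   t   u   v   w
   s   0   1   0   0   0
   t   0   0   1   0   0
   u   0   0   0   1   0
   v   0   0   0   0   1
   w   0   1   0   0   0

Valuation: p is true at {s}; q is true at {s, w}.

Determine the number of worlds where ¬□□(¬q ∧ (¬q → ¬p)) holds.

1

s: □□(¬q ∧ (¬q → ¬p)) is T. ✗
t: □□(¬q ∧ (¬q → ¬p)) is T. ✗
u: □□(¬q ∧ (¬q → ¬p)) is F. ✓
v: □□(¬q ∧ (¬q → ¬p)) is T. ✗
w: □□(¬q ∧ (¬q → ¬p)) is T. ✗
Satisfying worlds: {u}.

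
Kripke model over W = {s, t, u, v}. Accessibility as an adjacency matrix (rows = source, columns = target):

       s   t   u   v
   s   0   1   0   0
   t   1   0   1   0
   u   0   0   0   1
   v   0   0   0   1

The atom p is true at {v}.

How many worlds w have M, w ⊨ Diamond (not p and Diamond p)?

s: successors {t}; not p and Diamond p there: t:F. ✗
t: successors {s, u}; not p and Diamond p there: s:F, u:T. ✓
u: successors {v}; not p and Diamond p there: v:F. ✗
v: successors {v}; not p and Diamond p there: v:F. ✗
Satisfying worlds: {t}.

1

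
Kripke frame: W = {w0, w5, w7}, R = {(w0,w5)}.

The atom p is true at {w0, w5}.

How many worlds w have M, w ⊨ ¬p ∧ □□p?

1

w0: ¬p is F, □□p is T. ✗
w5: ¬p is F, □□p is T. ✗
w7: ¬p is T, □□p is T. ✓
Satisfying worlds: {w7}.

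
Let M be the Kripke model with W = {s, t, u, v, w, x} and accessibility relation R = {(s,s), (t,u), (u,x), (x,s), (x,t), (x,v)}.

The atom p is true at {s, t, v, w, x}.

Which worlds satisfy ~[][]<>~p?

s: [][]<>~p is F. ✓
t: [][]<>~p is F. ✓
u: [][]<>~p is F. ✓
v: [][]<>~p is T. ✗
w: [][]<>~p is T. ✗
x: [][]<>~p is F. ✓

{s, t, u, x}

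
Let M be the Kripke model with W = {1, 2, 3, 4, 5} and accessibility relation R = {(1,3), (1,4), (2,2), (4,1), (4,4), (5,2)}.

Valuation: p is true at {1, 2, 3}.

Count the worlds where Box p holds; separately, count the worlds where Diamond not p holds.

For Box p:
1: successors {3, 4}; p there: 3:T, 4:F. ✗
2: successors {2}; p there: 2:T. ✓
3: no successors, so Box p holds vacuously. ✓
4: successors {1, 4}; p there: 1:T, 4:F. ✗
5: successors {2}; p there: 2:T. ✓
— 3 worlds.
For Diamond not p:
1: successors {3, 4}; not p there: 3:F, 4:T. ✓
2: successors {2}; not p there: 2:F. ✗
3: no successors, so Diamond not p fails. ✗
4: successors {1, 4}; not p there: 1:F, 4:T. ✓
5: successors {2}; not p there: 2:F. ✗
— 2 worlds.

3 and 2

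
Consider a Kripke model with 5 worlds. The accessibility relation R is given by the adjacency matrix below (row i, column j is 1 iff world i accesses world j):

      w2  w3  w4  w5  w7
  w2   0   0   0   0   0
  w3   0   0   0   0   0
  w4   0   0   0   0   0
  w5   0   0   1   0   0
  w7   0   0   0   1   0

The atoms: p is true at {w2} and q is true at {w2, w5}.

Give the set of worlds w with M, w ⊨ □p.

w2: no successors, so □p holds vacuously. ✓
w3: no successors, so □p holds vacuously. ✓
w4: no successors, so □p holds vacuously. ✓
w5: successors {w4}; p there: w4:F. ✗
w7: successors {w5}; p there: w5:F. ✗

{w2, w3, w4}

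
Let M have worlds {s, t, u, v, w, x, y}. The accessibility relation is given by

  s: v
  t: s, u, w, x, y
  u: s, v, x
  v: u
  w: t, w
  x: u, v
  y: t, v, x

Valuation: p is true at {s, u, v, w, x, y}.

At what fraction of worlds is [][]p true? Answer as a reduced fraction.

s: successors {v}; []p there: v:T. ✓
t: successors {s, u, w, x, y}; []p there: s:T, u:T, w:F, x:T, y:F. ✗
u: successors {s, v, x}; []p there: s:T, v:T, x:T. ✓
v: successors {u}; []p there: u:T. ✓
w: successors {t, w}; []p there: t:T, w:F. ✗
x: successors {u, v}; []p there: u:T, v:T. ✓
y: successors {t, v, x}; []p there: t:T, v:T, x:T. ✓
That's 5 of 7 worlds, so 5/7.

5/7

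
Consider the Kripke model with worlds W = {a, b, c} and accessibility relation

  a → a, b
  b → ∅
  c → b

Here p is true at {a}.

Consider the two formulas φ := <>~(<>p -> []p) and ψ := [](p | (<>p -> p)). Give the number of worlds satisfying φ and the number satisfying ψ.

1 and 3

For <>~(<>p -> []p):
a: successors {a, b}; ~(<>p -> []p) there: a:T, b:F. ✓
b: no successors, so <>~(<>p -> []p) fails. ✗
c: successors {b}; ~(<>p -> []p) there: b:F. ✗
— 1 world.
For [](p | (<>p -> p)):
a: successors {a, b}; p | (<>p -> p) there: a:T, b:T. ✓
b: no successors, so [](p | (<>p -> p)) holds vacuously. ✓
c: successors {b}; p | (<>p -> p) there: b:T. ✓
— 3 worlds.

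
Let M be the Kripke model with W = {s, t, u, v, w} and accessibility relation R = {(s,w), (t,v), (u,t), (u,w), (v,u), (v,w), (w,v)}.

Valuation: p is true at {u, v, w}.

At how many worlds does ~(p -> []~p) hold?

s: p -> []~p is T. ✗
t: p -> []~p is T. ✗
u: p -> []~p is F. ✓
v: p -> []~p is F. ✓
w: p -> []~p is F. ✓
Satisfying worlds: {u, v, w}.

3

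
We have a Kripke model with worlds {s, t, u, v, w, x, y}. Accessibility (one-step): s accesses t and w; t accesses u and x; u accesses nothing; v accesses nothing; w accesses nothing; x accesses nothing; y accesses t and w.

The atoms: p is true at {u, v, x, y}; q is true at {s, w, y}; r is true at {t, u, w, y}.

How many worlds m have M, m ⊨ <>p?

s: successors {t, w}; p there: t:F, w:F. ✗
t: successors {u, x}; p there: u:T, x:T. ✓
u: no successors, so <>p fails. ✗
v: no successors, so <>p fails. ✗
w: no successors, so <>p fails. ✗
x: no successors, so <>p fails. ✗
y: successors {t, w}; p there: t:F, w:F. ✗
Satisfying worlds: {t}.

1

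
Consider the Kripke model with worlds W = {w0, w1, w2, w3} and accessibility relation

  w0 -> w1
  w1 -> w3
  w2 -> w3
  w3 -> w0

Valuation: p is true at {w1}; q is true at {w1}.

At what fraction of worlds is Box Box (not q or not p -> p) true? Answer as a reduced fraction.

1/4

w0: successors {w1}; Box (not q or not p -> p) there: w1:F. ✗
w1: successors {w3}; Box (not q or not p -> p) there: w3:F. ✗
w2: successors {w3}; Box (not q or not p -> p) there: w3:F. ✗
w3: successors {w0}; Box (not q or not p -> p) there: w0:T. ✓
That's 1 of 4 worlds, so 1/4.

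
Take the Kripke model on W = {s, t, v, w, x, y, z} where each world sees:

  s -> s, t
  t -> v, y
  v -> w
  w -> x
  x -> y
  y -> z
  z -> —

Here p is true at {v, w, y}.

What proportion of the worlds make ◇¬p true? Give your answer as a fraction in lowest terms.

s: successors {s, t}; ¬p there: s:T, t:T. ✓
t: successors {v, y}; ¬p there: v:F, y:F. ✗
v: successors {w}; ¬p there: w:F. ✗
w: successors {x}; ¬p there: x:T. ✓
x: successors {y}; ¬p there: y:F. ✗
y: successors {z}; ¬p there: z:T. ✓
z: no successors, so ◇¬p fails. ✗
That's 3 of 7 worlds, so 3/7.

3/7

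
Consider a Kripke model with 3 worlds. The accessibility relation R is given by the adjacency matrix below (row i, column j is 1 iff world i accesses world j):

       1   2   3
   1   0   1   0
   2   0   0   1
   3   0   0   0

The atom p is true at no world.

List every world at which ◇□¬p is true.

1: successors {2}; □¬p there: 2:T. ✓
2: successors {3}; □¬p there: 3:T. ✓
3: no successors, so ◇□¬p fails. ✗

{1, 2}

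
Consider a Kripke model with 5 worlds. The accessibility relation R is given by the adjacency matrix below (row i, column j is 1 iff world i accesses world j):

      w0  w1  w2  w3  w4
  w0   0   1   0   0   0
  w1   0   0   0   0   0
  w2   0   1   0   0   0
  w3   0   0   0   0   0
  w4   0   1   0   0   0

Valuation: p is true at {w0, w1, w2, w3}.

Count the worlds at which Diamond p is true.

w0: successors {w1}; p there: w1:T. ✓
w1: no successors, so Diamond p fails. ✗
w2: successors {w1}; p there: w1:T. ✓
w3: no successors, so Diamond p fails. ✗
w4: successors {w1}; p there: w1:T. ✓
Satisfying worlds: {w0, w2, w4}.

3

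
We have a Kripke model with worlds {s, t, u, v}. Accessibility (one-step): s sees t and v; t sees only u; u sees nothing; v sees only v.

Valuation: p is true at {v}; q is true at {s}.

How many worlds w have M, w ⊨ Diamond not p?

s: successors {t, v}; not p there: t:T, v:F. ✓
t: successors {u}; not p there: u:T. ✓
u: no successors, so Diamond not p fails. ✗
v: successors {v}; not p there: v:F. ✗
Satisfying worlds: {s, t}.

2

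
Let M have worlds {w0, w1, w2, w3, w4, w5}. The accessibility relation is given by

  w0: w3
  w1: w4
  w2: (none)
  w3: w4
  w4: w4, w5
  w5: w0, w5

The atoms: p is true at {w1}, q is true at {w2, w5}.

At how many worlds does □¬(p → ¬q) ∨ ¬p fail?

w0: □¬(p → ¬q) is F, ¬p is T. ✓
w1: □¬(p → ¬q) is F, ¬p is F. ✗
w2: □¬(p → ¬q) is T, ¬p is T. ✓
w3: □¬(p → ¬q) is F, ¬p is T. ✓
w4: □¬(p → ¬q) is F, ¬p is T. ✓
w5: □¬(p → ¬q) is F, ¬p is T. ✓
Satisfying worlds: {w0, w2, w3, w4, w5}.
So □¬(p → ¬q) ∨ ¬p fails at the other 1 world.

1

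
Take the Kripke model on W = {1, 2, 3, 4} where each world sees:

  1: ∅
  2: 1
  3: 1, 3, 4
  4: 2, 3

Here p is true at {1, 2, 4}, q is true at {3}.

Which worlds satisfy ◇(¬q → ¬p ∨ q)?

{3, 4}

1: no successors, so ◇(¬q → ¬p ∨ q) fails. ✗
2: successors {1}; ¬q → ¬p ∨ q there: 1:F. ✗
3: successors {1, 3, 4}; ¬q → ¬p ∨ q there: 1:F, 3:T, 4:F. ✓
4: successors {2, 3}; ¬q → ¬p ∨ q there: 2:F, 3:T. ✓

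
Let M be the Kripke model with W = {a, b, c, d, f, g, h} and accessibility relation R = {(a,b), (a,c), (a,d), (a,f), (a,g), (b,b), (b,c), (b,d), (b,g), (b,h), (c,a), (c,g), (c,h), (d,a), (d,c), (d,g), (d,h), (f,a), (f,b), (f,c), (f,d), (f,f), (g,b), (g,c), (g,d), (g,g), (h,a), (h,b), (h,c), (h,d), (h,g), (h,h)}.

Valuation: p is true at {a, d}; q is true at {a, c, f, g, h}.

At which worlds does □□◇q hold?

{a, b, c, d, f, g, h}

a: successors {b, c, d, f, g}; □◇q there: b:T, c:T, d:T, f:T, g:T. ✓
b: successors {b, c, d, g, h}; □◇q there: b:T, c:T, d:T, g:T, h:T. ✓
c: successors {a, g, h}; □◇q there: a:T, g:T, h:T. ✓
d: successors {a, c, g, h}; □◇q there: a:T, c:T, g:T, h:T. ✓
f: successors {a, b, c, d, f}; □◇q there: a:T, b:T, c:T, d:T, f:T. ✓
g: successors {b, c, d, g}; □◇q there: b:T, c:T, d:T, g:T. ✓
h: successors {a, b, c, d, g, h}; □◇q there: a:T, b:T, c:T, d:T, g:T, h:T. ✓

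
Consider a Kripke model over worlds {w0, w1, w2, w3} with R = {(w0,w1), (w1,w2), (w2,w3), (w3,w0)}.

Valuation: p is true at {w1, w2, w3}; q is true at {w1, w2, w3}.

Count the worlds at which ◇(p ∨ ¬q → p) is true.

3

w0: successors {w1}; p ∨ ¬q → p there: w1:T. ✓
w1: successors {w2}; p ∨ ¬q → p there: w2:T. ✓
w2: successors {w3}; p ∨ ¬q → p there: w3:T. ✓
w3: successors {w0}; p ∨ ¬q → p there: w0:F. ✗
Satisfying worlds: {w0, w1, w2}.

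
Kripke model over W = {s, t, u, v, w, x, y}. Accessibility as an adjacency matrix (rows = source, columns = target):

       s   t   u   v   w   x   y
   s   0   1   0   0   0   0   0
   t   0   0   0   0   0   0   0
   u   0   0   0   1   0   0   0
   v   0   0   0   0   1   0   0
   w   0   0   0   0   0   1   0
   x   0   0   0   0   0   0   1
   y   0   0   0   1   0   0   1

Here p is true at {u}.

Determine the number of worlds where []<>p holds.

s: successors {t}; <>p there: t:F. ✗
t: no successors, so []<>p holds vacuously. ✓
u: successors {v}; <>p there: v:F. ✗
v: successors {w}; <>p there: w:F. ✗
w: successors {x}; <>p there: x:F. ✗
x: successors {y}; <>p there: y:F. ✗
y: successors {v, y}; <>p there: v:F, y:F. ✗
Satisfying worlds: {t}.

1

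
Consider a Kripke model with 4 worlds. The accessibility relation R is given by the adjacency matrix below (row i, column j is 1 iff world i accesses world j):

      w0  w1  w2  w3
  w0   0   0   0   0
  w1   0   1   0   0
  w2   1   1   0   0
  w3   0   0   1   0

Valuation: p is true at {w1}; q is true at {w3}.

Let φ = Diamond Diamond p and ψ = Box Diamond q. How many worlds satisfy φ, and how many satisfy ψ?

For Diamond Diamond p:
w0: no successors, so Diamond Diamond p fails. ✗
w1: successors {w1}; Diamond p there: w1:T. ✓
w2: successors {w0, w1}; Diamond p there: w0:F, w1:T. ✓
w3: successors {w2}; Diamond p there: w2:T. ✓
— 3 worlds.
For Box Diamond q:
w0: no successors, so Box Diamond q holds vacuously. ✓
w1: successors {w1}; Diamond q there: w1:F. ✗
w2: successors {w0, w1}; Diamond q there: w0:F, w1:F. ✗
w3: successors {w2}; Diamond q there: w2:F. ✗
— 1 world.

3 and 1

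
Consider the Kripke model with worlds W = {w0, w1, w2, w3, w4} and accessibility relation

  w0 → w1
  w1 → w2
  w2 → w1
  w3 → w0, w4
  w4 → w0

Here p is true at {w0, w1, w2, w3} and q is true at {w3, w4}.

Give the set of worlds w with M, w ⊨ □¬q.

{w0, w1, w2, w4}

w0: successors {w1}; ¬q there: w1:T. ✓
w1: successors {w2}; ¬q there: w2:T. ✓
w2: successors {w1}; ¬q there: w1:T. ✓
w3: successors {w0, w4}; ¬q there: w0:T, w4:F. ✗
w4: successors {w0}; ¬q there: w0:T. ✓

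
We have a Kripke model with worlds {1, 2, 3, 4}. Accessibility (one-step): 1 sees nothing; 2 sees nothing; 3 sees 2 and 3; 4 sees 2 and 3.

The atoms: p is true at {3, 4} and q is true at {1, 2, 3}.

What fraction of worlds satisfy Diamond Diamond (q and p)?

1/2

1: no successors, so Diamond Diamond (q and p) fails. ✗
2: no successors, so Diamond Diamond (q and p) fails. ✗
3: successors {2, 3}; Diamond (q and p) there: 2:F, 3:T. ✓
4: successors {2, 3}; Diamond (q and p) there: 2:F, 3:T. ✓
That's 2 of 4 worlds, so 2/4 = 1/2.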